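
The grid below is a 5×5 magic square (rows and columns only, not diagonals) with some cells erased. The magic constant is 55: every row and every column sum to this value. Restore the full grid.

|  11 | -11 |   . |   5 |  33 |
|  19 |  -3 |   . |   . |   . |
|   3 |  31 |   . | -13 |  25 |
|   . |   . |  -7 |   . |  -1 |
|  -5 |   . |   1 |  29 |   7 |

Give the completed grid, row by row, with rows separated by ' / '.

Using row 1: 11 + (-11) + 5 + 33 + ? → (1,3) = 55 − 38 = 17.
Row 3 must total 55; the given cells sum to 46, so (3,3) = 9.
Row 5: -5 + 1 + 29 + 7 + ? = 55, so (5,2) = 23.
Column 1 needs 55; the known cells sum to 28, so (4,1) = 27.
Column 2 needs 55; the known cells sum to 40, so (4,2) = 15.
Column 3 must total 55; the given cells sum to 20, so (2,3) = 35.
Using column 5: 33 + 25 + (-1) + 7 + ? → (2,5) = 55 − 64 = -9.
From row 2, 55 − (19 + (-3) + 35 + (-9)) gives (2,4) = 13.
From row 4, 55 − (27 + 15 + (-7) + (-1)) gives (4,4) = 21.

11 -11 17 5 33 / 19 -3 35 13 -9 / 3 31 9 -13 25 / 27 15 -7 21 -1 / -5 23 1 29 7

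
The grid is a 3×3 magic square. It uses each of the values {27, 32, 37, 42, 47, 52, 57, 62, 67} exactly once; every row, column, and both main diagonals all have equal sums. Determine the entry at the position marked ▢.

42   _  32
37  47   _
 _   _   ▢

The 9 entries sum to 423, so each line sums to 423/3 = 141.
Row 1 needs 141; the known cells sum to 74, so (1,2) = 67.
Row 2: 37 + 47 + ? = 141, so (2,3) = 57.
Column 1 needs 141; the known cells sum to 79, so (3,1) = 62.
Using column 2: 67 + 47 + ? → (3,2) = 141 − 114 = 27.
From column 3, 141 − (32 + 57) gives (3,3) = 52.

52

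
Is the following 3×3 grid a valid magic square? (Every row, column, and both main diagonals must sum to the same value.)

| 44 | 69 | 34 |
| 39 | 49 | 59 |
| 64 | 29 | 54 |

Row 1: 44 + 69 + 34 = 147.
Row 2: 39 + 49 + 59 = 147.
Row 3: 64 + 29 + 54 = 147.
Column 1: 44 + 39 + 64 = 147.
Column 2: 69 + 49 + 29 = 147.
Column 3: 34 + 59 + 54 = 147.
Main diagonal: 44 + 49 + 54 = 147.
Anti-diagonal: 34 + 49 + 64 = 147.
All lines sum to 147.

Yes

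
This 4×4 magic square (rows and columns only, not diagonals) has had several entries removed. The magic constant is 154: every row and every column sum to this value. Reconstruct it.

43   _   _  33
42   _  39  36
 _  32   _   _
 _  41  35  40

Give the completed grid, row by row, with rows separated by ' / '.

Row 2: 42 + 39 + 36 + ? = 154, so (2,2) = 37.
Row 4: 41 + 35 + 40 + ? = 154, so (4,1) = 38.
Column 1: 43 + 42 + 38 + ? = 154, so (3,1) = 31.
From column 2, 154 − (37 + 32 + 41) gives (1,2) = 44.
From column 4, 154 − (33 + 36 + 40) gives (3,4) = 45.
Row 1: 43 + 44 + 33 + ? = 154, so (1,3) = 34.
Row 3: 31 + 32 + 45 + ? = 154, so (3,3) = 46.

43 44 34 33 / 42 37 39 36 / 31 32 46 45 / 38 41 35 40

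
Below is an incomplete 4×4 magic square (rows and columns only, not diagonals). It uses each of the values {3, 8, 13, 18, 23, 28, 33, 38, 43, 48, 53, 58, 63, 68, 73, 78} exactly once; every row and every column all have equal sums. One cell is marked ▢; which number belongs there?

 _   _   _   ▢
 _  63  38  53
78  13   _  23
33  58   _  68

18

The 16 entries sum to 648, so each line sums to 648/4 = 162.
Using row 2: 63 + 38 + 53 + ? → (2,1) = 162 − 154 = 8.
Row 3 needs 162; the known cells sum to 114, so (3,3) = 48.
Using row 4: 33 + 58 + 68 + ? → (4,3) = 162 − 159 = 3.
The remaining cell in column 1 is (1,1) = 162 − 119 = 43.
From column 2, 162 − (63 + 13 + 58) gives (1,2) = 28.
The remaining cell in column 3 is (1,3) = 162 − 89 = 73.
Using column 4: 53 + 23 + 68 + ? → (1,4) = 162 − 144 = 18.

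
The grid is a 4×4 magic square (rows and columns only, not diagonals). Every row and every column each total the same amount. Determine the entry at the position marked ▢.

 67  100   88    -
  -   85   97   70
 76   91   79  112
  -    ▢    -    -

Row 3 is complete and sums to 358; that is the magic constant.
Row 1 needs 358; the known cells sum to 255, so (1,4) = 103.
The remaining cell in row 2 is (2,1) = 358 − 252 = 106.
Column 1: 67 + 106 + 76 + ? = 358, so (4,1) = 109.
The remaining cell in column 2 is (4,2) = 358 − 276 = 82.

82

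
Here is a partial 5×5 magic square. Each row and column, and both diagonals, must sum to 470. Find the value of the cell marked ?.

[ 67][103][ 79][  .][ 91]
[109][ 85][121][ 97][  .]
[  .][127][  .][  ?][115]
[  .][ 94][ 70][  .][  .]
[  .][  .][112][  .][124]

Row 1 must total 470; the given cells sum to 340, so (1,4) = 130.
Using row 2: 109 + 85 + 121 + 97 + ? → (2,5) = 470 − 412 = 58.
The remaining cell in column 2 is (5,2) = 470 − 409 = 61.
From column 3, 470 − (79 + 121 + 70 + 112) gives (3,3) = 88.
Using column 5: 91 + 58 + 115 + 124 + ? → (4,5) = 470 − 388 = 82.
From main diagonal, 470 − (67 + 85 + 88 + 124) gives (4,4) = 106.
From anti-diagonal, 470 − (91 + 97 + 88 + 94) gives (5,1) = 100.
Row 4 needs 470; the known cells sum to 352, so (4,1) = 118.
Using row 5: 100 + 61 + 112 + 124 + ? → (5,4) = 470 − 397 = 73.
Column 1 must total 470; the given cells sum to 394, so (3,1) = 76.
Column 4: 130 + 97 + 106 + 73 + ? = 470, so (3,4) = 64.

64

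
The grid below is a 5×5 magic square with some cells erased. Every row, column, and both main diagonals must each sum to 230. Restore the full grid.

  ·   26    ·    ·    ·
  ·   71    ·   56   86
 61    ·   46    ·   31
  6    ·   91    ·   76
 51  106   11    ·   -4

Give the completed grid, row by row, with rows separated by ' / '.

From row 5, 230 − (51 + 106 + 11 + (-4)) gives (5,4) = 66.
Column 5 needs 230; the known cells sum to 189, so (1,5) = 41.
Anti-diagonal must total 230; the given cells sum to 194, so (4,2) = 36.
Row 4: 6 + 36 + 91 + 76 + ? = 230, so (4,4) = 21.
Column 2 must total 230; the given cells sum to 239, so (3,2) = -9.
Main diagonal must total 230; the given cells sum to 134, so (1,1) = 96.
Row 3 needs 230; the known cells sum to 129, so (3,4) = 101.
From column 1, 230 − (96 + 61 + 6 + 51) gives (2,1) = 16.
From column 4, 230 − (56 + 101 + 21 + 66) gives (1,4) = -14.
Row 1 must total 230; the given cells sum to 149, so (1,3) = 81.
Using row 2: 16 + 71 + 56 + 86 + ? → (2,3) = 230 − 229 = 1.

96 26 81 -14 41 / 16 71 1 56 86 / 61 -9 46 101 31 / 6 36 91 21 76 / 51 106 11 66 -4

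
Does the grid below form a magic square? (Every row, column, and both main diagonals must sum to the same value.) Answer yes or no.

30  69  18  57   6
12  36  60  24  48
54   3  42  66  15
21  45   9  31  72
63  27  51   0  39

Row 1: 30 + 69 + 18 + 57 + 6 = 180.
Row 2: 12 + 36 + 60 + 24 + 48 = 180.
Row 3: 54 + 3 + 42 + 66 + 15 = 180.
Row 4: 21 + 45 + 9 + 31 + 72 = 178.
Row 5: 63 + 27 + 51 + 0 + 39 = 180.
Column 1: 30 + 12 + 54 + 21 + 63 = 180.
Column 2: 69 + 36 + 3 + 45 + 27 = 180.
Column 3: 18 + 60 + 42 + 9 + 51 = 180.
Column 4: 57 + 24 + 66 + 31 + 0 = 178.
Column 5: 6 + 48 + 15 + 72 + 39 = 180.
Main diagonal: 30 + 36 + 42 + 31 + 39 = 178.
Anti-diagonal: 6 + 24 + 42 + 45 + 63 = 180.

No — column 4 sums to 178 but column 2 sums to 180.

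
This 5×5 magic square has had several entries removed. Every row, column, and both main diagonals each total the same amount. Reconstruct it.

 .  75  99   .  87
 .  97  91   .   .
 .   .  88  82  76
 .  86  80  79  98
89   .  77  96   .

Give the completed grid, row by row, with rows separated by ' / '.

81 75 99 93 87 / 78 97 91 85 84 / 95 94 88 82 76 / 92 86 80 79 98 / 89 83 77 96 90

Column 3 is already complete: 99 + 91 + 88 + 80 + 77 = 435, so that is the magic constant.
The remaining cell in row 4 is (4,1) = 435 − 343 = 92.
From anti-diagonal, 435 − (87 + 88 + 86 + 89) gives (2,4) = 85.
The remaining cell in column 4 is (1,4) = 435 − 342 = 93.
Using row 1: 75 + 99 + 93 + 87 + ? → (1,1) = 435 − 354 = 81.
Using main diagonal: 81 + 97 + 88 + 79 + ? → (5,5) = 435 − 345 = 90.
The remaining cell in row 5 is (5,2) = 435 − 352 = 83.
Using column 2: 75 + 97 + 86 + 83 + ? → (3,2) = 435 − 341 = 94.
From column 5, 435 − (87 + 76 + 98 + 90) gives (2,5) = 84.
The remaining cell in row 2 is (2,1) = 435 − 357 = 78.
Using row 3: 94 + 88 + 82 + 76 + ? → (3,1) = 435 − 340 = 95.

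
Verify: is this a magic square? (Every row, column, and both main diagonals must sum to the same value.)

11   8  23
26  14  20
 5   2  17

No — row 1 sums to 42 but column 2 sums to 24.

Row 1: 11 + 8 + 23 = 42.
Row 2: 26 + 14 + 20 = 60.
Row 3: 5 + 2 + 17 = 24.
Column 1: 11 + 26 + 5 = 42.
Column 2: 8 + 14 + 2 = 24.
Column 3: 23 + 20 + 17 = 60.
Main diagonal: 11 + 14 + 17 = 42.
Anti-diagonal: 23 + 14 + 5 = 42.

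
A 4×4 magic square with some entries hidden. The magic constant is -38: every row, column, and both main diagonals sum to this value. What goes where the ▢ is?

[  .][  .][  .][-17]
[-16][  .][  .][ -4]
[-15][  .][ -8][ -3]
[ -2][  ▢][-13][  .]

Row 3 must total -38; the given cells sum to -26, so (3,2) = -12.
Column 1: -16 + (-15) + (-2) + ? = -38, so (1,1) = -5.
The remaining cell in column 4 is (4,4) = -38 − (-24) = -14.
From main diagonal, -38 − (-5 + (-8) + (-14)) gives (2,2) = -11.
Anti-diagonal must total -38; the given cells sum to -31, so (2,3) = -7.
Row 4 needs -38; the known cells sum to -29, so (4,2) = -9.

-9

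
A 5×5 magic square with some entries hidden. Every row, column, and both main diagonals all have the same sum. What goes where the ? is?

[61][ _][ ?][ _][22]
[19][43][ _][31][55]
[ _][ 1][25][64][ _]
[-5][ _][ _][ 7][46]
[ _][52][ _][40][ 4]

49

Main diagonal is complete and sums to 140; that is the magic constant.
Row 2 needs 140; the known cells sum to 148, so (2,3) = -8.
The remaining cell in column 4 is (1,4) = 140 − 142 = -2.
Column 5 must total 140; the given cells sum to 127, so (3,5) = 13.
The remaining cell in row 3 is (3,1) = 140 − 103 = 37.
The remaining cell in column 1 is (5,1) = 140 − 112 = 28.
Using anti-diagonal: 22 + 31 + 25 + 28 + ? → (4,2) = 140 − 106 = 34.
Row 4 needs 140; the known cells sum to 82, so (4,3) = 58.
Row 5 needs 140; the known cells sum to 124, so (5,3) = 16.
Column 2: 43 + 1 + 34 + 52 + ? = 140, so (1,2) = 10.
From column 3, 140 − (-8 + 25 + 58 + 16) gives (1,3) = 49.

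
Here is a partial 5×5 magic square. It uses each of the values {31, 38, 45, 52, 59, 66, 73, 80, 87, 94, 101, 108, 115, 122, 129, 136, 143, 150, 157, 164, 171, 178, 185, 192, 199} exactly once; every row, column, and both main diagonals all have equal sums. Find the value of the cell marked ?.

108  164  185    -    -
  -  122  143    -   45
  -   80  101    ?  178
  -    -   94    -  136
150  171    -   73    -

157

The 25 entries sum to 2875, so each line sums to 2875/5 = 575.
Column 2 needs 575; the known cells sum to 537, so (4,2) = 38.
Column 3: 185 + 143 + 101 + 94 + ? = 575, so (5,3) = 52.
From row 5, 575 − (150 + 171 + 52 + 73) gives (5,5) = 129.
Using column 5: 45 + 178 + 136 + 129 + ? → (1,5) = 575 − 488 = 87.
The remaining cell in main diagonal is (4,4) = 575 − 460 = 115.
Using anti-diagonal: 87 + 101 + 38 + 150 + ? → (2,4) = 575 − 376 = 199.
From row 1, 575 − (108 + 164 + 185 + 87) gives (1,4) = 31.
From row 2, 575 − (122 + 143 + 199 + 45) gives (2,1) = 66.
The remaining cell in row 4 is (4,1) = 575 − 383 = 192.
Column 1: 108 + 66 + 192 + 150 + ? = 575, so (3,1) = 59.
Using column 4: 31 + 199 + 115 + 73 + ? → (3,4) = 575 − 418 = 157.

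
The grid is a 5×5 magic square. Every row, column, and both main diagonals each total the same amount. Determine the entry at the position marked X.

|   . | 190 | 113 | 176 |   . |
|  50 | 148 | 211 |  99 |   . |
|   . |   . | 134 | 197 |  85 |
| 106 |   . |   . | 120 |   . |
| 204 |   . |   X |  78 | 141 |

155

Column 4 is complete and sums to 670; that is the magic constant.
Row 2: 50 + 148 + 211 + 99 + ? = 670, so (2,5) = 162.
The remaining cell in main diagonal is (1,1) = 670 − 543 = 127.
Row 1 needs 670; the known cells sum to 606, so (1,5) = 64.
From column 1, 670 − (127 + 50 + 106 + 204) gives (3,1) = 183.
Column 5 must total 670; the given cells sum to 452, so (4,5) = 218.
Anti-diagonal must total 670; the given cells sum to 501, so (4,2) = 169.
Row 3: 183 + 134 + 197 + 85 + ? = 670, so (3,2) = 71.
Using row 4: 106 + 169 + 120 + 218 + ? → (4,3) = 670 − 613 = 57.
Column 2: 190 + 148 + 71 + 169 + ? = 670, so (5,2) = 92.
Column 3 needs 670; the known cells sum to 515, so (5,3) = 155.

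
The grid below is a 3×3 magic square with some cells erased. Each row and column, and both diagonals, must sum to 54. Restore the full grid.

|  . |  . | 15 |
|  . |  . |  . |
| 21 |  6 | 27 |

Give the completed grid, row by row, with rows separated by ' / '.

9 30 15 / 24 18 12 / 21 6 27

Column 3 needs 54; the known cells sum to 42, so (2,3) = 12.
The remaining cell in anti-diagonal is (2,2) = 54 − 36 = 18.
Using row 2: 18 + 12 + ? → (2,1) = 54 − 30 = 24.
Column 1: 24 + 21 + ? = 54, so (1,1) = 9.
The remaining cell in column 2 is (1,2) = 54 − 24 = 30.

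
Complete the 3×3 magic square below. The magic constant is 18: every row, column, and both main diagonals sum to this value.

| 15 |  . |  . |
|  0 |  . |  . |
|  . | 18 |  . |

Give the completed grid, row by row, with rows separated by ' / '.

Column 1 needs 18; the known cells sum to 15, so (3,1) = 3.
Using row 3: 3 + 18 + ? → (3,3) = 18 − 21 = -3.
From main diagonal, 18 − (15 + (-3)) gives (2,2) = 6.
Anti-diagonal: 6 + 3 + ? = 18, so (1,3) = 9.
Row 1 must total 18; the given cells sum to 24, so (1,2) = -6.
Row 2: 0 + 6 + ? = 18, so (2,3) = 12.

15 -6 9 / 0 6 12 / 3 18 -3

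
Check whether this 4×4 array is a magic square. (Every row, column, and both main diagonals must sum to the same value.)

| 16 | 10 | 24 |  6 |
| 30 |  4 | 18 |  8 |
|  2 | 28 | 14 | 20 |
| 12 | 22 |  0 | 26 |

Row 1: 16 + 10 + 24 + 6 = 56.
Row 2: 30 + 4 + 18 + 8 = 60.
Row 3: 2 + 28 + 14 + 20 = 64.
Row 4: 12 + 22 + 0 + 26 = 60.
Column 1: 16 + 30 + 2 + 12 = 60.
Column 2: 10 + 4 + 28 + 22 = 64.
Column 3: 24 + 18 + 14 + 0 = 56.
Column 4: 6 + 8 + 20 + 26 = 60.
Main diagonal: 16 + 4 + 14 + 26 = 60.
Anti-diagonal: 6 + 18 + 28 + 12 = 64.

No — row 1 sums to 56 but row 3 sums to 64.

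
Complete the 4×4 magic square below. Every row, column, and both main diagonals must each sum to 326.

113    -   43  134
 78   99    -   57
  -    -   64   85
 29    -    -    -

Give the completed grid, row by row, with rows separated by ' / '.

113 36 43 134 / 78 99 92 57 / 106 71 64 85 / 29 120 127 50

The remaining cell in row 1 is (1,2) = 326 − 290 = 36.
Row 2 must total 326; the given cells sum to 234, so (2,3) = 92.
Using column 1: 113 + 78 + 29 + ? → (3,1) = 326 − 220 = 106.
The remaining cell in column 3 is (4,3) = 326 − 199 = 127.
Column 4 needs 326; the known cells sum to 276, so (4,4) = 50.
Anti-diagonal must total 326; the given cells sum to 255, so (3,2) = 71.
Row 4 needs 326; the known cells sum to 206, so (4,2) = 120.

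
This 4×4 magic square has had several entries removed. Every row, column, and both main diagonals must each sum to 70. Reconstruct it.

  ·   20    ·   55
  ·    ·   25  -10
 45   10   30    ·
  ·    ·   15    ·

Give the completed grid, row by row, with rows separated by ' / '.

-5 20 0 55 / 50 5 25 -10 / 45 10 30 -15 / -20 35 15 40

The remaining cell in row 3 is (3,4) = 70 − 85 = -15.
Column 3 must total 70; the given cells sum to 70, so (1,3) = 0.
The remaining cell in column 4 is (4,4) = 70 − 30 = 40.
Using anti-diagonal: 55 + 25 + 10 + ? → (4,1) = 70 − 90 = -20.
Row 1 needs 70; the known cells sum to 75, so (1,1) = -5.
The remaining cell in row 4 is (4,2) = 70 − 35 = 35.
Column 1: -5 + 45 + (-20) + ? = 70, so (2,1) = 50.
The remaining cell in column 2 is (2,2) = 70 − 65 = 5.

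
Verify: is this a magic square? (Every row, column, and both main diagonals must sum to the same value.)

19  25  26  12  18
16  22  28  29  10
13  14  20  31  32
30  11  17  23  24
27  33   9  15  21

No — row 2 sums to 105 but row 1 sums to 100.

Row 1: 19 + 25 + 26 + 12 + 18 = 100.
Row 2: 16 + 22 + 28 + 29 + 10 = 105.
Row 3: 13 + 14 + 20 + 31 + 32 = 110.
Row 4: 30 + 11 + 17 + 23 + 24 = 105.
Row 5: 27 + 33 + 9 + 15 + 21 = 105.
Column 1: 19 + 16 + 13 + 30 + 27 = 105.
Column 2: 25 + 22 + 14 + 11 + 33 = 105.
Column 3: 26 + 28 + 20 + 17 + 9 = 100.
Column 4: 12 + 29 + 31 + 23 + 15 = 110.
Column 5: 18 + 10 + 32 + 24 + 21 = 105.
Main diagonal: 19 + 22 + 20 + 23 + 21 = 105.
Anti-diagonal: 18 + 29 + 20 + 11 + 27 = 105.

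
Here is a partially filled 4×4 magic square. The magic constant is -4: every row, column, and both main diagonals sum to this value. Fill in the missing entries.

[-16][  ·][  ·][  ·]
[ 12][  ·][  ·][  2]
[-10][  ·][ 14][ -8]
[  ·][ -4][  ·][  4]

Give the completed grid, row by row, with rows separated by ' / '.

-16 6 8 -2 / 12 -6 -12 2 / -10 0 14 -8 / 10 -4 -14 4

Row 3: -10 + 14 + (-8) + ? = -4, so (3,2) = 0.
The remaining cell in column 1 is (4,1) = -4 − (-14) = 10.
Using column 4: 2 + (-8) + 4 + ? → (1,4) = -4 − (-2) = -2.
Main diagonal must total -4; the given cells sum to 2, so (2,2) = -6.
Using anti-diagonal: -2 + 0 + 10 + ? → (2,3) = -4 − 8 = -12.
From row 4, -4 − (10 + (-4) + 4) gives (4,3) = -14.
From column 2, -4 − (-6 + 0 + (-4)) gives (1,2) = 6.
From column 3, -4 − (-12 + 14 + (-14)) gives (1,3) = 8.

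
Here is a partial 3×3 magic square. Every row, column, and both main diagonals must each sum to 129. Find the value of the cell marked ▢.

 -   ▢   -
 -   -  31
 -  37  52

Using row 3: 37 + 52 + ? → (3,1) = 129 − 89 = 40.
The remaining cell in column 3 is (1,3) = 129 − 83 = 46.
Anti-diagonal needs 129; the known cells sum to 86, so (2,2) = 43.
The remaining cell in row 2 is (2,1) = 129 − 74 = 55.
Column 1 needs 129; the known cells sum to 95, so (1,1) = 34.
From column 2, 129 − (43 + 37) gives (1,2) = 49.

49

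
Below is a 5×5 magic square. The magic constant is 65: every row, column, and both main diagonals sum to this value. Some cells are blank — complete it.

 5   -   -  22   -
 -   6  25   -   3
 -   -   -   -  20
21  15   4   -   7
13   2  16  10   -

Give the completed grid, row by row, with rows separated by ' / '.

Row 4 needs 65; the known cells sum to 47, so (4,4) = 18.
Row 5 must total 65; the given cells sum to 41, so (5,5) = 24.
The remaining cell in column 5 is (1,5) = 65 − 54 = 11.
Main diagonal needs 65; the known cells sum to 53, so (3,3) = 12.
Anti-diagonal must total 65; the given cells sum to 51, so (2,4) = 14.
From row 2, 65 − (6 + 25 + 14 + 3) gives (2,1) = 17.
Column 1 needs 65; the known cells sum to 56, so (3,1) = 9.
From column 3, 65 − (25 + 12 + 4 + 16) gives (1,3) = 8.
Column 4 must total 65; the given cells sum to 64, so (3,4) = 1.
Row 1: 5 + 8 + 22 + 11 + ? = 65, so (1,2) = 19.
Using row 3: 9 + 12 + 1 + 20 + ? → (3,2) = 65 − 42 = 23.

5 19 8 22 11 / 17 6 25 14 3 / 9 23 12 1 20 / 21 15 4 18 7 / 13 2 16 10 24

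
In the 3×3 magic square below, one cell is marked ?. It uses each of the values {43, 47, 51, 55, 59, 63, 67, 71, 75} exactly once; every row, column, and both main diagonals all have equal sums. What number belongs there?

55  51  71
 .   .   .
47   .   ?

63

The 9 entries sum to 531, so each line sums to 531/3 = 177.
From column 1, 177 − (55 + 47) gives (2,1) = 75.
From anti-diagonal, 177 − (71 + 47) gives (2,2) = 59.
The remaining cell in row 2 is (2,3) = 177 − 134 = 43.
Using column 2: 51 + 59 + ? → (3,2) = 177 − 110 = 67.
From column 3, 177 − (71 + 43) gives (3,3) = 63.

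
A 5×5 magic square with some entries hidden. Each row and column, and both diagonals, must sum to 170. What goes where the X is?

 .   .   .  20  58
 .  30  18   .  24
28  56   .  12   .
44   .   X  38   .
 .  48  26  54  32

50

Row 5 needs 170; the known cells sum to 160, so (5,1) = 10.
Column 4 needs 170; the known cells sum to 124, so (2,4) = 46.
The remaining cell in row 2 is (2,1) = 170 − 118 = 52.
Column 1: 52 + 28 + 44 + 10 + ? = 170, so (1,1) = 36.
The remaining cell in main diagonal is (3,3) = 170 − 136 = 34.
Anti-diagonal must total 170; the given cells sum to 148, so (4,2) = 22.
Row 3 needs 170; the known cells sum to 130, so (3,5) = 40.
Using column 2: 30 + 56 + 22 + 48 + ? → (1,2) = 170 − 156 = 14.
Column 5: 58 + 24 + 40 + 32 + ? = 170, so (4,5) = 16.
From row 1, 170 − (36 + 14 + 20 + 58) gives (1,3) = 42.
From row 4, 170 − (44 + 22 + 38 + 16) gives (4,3) = 50.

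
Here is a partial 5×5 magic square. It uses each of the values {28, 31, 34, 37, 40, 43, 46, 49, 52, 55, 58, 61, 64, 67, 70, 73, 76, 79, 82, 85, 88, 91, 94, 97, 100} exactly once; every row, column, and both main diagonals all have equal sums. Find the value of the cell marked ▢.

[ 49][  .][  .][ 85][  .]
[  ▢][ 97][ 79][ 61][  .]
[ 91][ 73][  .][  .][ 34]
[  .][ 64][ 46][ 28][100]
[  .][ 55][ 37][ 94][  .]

The 25 entries sum to 1600, so each line sums to 1600/5 = 320.
The remaining cell in row 4 is (4,1) = 320 − 238 = 82.
The remaining cell in column 2 is (1,2) = 320 − 289 = 31.
Column 4: 85 + 61 + 28 + 94 + ? = 320, so (3,4) = 52.
The remaining cell in row 3 is (3,3) = 320 − 250 = 70.
Column 3: 79 + 70 + 46 + 37 + ? = 320, so (1,3) = 88.
Main diagonal: 49 + 97 + 70 + 28 + ? = 320, so (5,5) = 76.
Row 1: 49 + 31 + 88 + 85 + ? = 320, so (1,5) = 67.
Row 5: 55 + 37 + 94 + 76 + ? = 320, so (5,1) = 58.
Column 1 must total 320; the given cells sum to 280, so (2,1) = 40.

40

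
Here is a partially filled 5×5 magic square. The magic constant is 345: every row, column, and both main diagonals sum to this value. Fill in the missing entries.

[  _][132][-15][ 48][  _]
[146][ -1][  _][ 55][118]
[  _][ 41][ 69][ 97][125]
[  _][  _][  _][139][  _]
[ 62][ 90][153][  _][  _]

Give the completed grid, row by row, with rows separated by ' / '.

104 132 -15 48 76 / 146 -1 27 55 118 / 13 41 69 97 125 / 20 83 111 139 -8 / 62 90 153 6 34

Using row 2: 146 + (-1) + 55 + 118 + ? → (2,3) = 345 − 318 = 27.
Using row 3: 41 + 69 + 97 + 125 + ? → (3,1) = 345 − 332 = 13.
Column 2 needs 345; the known cells sum to 262, so (4,2) = 83.
From column 3, 345 − (-15 + 27 + 69 + 153) gives (4,3) = 111.
From column 4, 345 − (48 + 55 + 97 + 139) gives (5,4) = 6.
Anti-diagonal must total 345; the given cells sum to 269, so (1,5) = 76.
Using row 1: 132 + (-15) + 48 + 76 + ? → (1,1) = 345 − 241 = 104.
Row 5 needs 345; the known cells sum to 311, so (5,5) = 34.
The remaining cell in column 1 is (4,1) = 345 − 325 = 20.
Column 5 must total 345; the given cells sum to 353, so (4,5) = -8.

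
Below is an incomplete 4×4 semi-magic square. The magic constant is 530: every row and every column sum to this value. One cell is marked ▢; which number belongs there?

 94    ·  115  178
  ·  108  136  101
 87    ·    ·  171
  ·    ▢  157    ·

129

Row 1 needs 530; the known cells sum to 387, so (1,2) = 143.
Row 2 must total 530; the given cells sum to 345, so (2,1) = 185.
Column 1: 94 + 185 + 87 + ? = 530, so (4,1) = 164.
Column 3 needs 530; the known cells sum to 408, so (3,3) = 122.
Using column 4: 178 + 101 + 171 + ? → (4,4) = 530 − 450 = 80.
From row 3, 530 − (87 + 122 + 171) gives (3,2) = 150.
Row 4 must total 530; the given cells sum to 401, so (4,2) = 129.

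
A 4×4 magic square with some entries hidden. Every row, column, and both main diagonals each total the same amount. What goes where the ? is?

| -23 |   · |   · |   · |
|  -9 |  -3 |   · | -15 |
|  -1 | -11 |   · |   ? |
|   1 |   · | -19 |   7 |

Column 1 is complete and sums to -32; that is the magic constant.
The remaining cell in row 2 is (2,3) = -32 − (-27) = -5.
From row 4, -32 − (1 + (-19) + 7) gives (4,2) = -21.
Column 2 needs -32; the known cells sum to -35, so (1,2) = 3.
Main diagonal must total -32; the given cells sum to -19, so (3,3) = -13.
The remaining cell in anti-diagonal is (1,4) = -32 − (-15) = -17.
The remaining cell in row 1 is (1,3) = -32 − (-37) = 5.
Row 3 must total -32; the given cells sum to -25, so (3,4) = -7.

-7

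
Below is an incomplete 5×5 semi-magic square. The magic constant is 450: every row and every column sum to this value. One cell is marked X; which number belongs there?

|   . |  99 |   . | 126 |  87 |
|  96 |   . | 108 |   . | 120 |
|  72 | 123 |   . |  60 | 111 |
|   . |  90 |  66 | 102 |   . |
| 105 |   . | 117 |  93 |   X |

Using row 3: 72 + 123 + 60 + 111 + ? → (3,3) = 450 − 366 = 84.
Using column 3: 108 + 84 + 66 + 117 + ? → (1,3) = 450 − 375 = 75.
Using column 4: 126 + 60 + 102 + 93 + ? → (2,4) = 450 − 381 = 69.
From row 1, 450 − (99 + 75 + 126 + 87) gives (1,1) = 63.
Row 2 must total 450; the given cells sum to 393, so (2,2) = 57.
Column 1 must total 450; the given cells sum to 336, so (4,1) = 114.
Column 2: 99 + 57 + 123 + 90 + ? = 450, so (5,2) = 81.
Row 4: 114 + 90 + 66 + 102 + ? = 450, so (4,5) = 78.
From row 5, 450 − (105 + 81 + 117 + 93) gives (5,5) = 54.

54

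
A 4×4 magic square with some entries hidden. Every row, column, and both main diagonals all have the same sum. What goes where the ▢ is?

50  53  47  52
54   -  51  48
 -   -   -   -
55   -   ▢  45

Row 1 is complete and sums to 202; that is the magic constant.
The remaining cell in row 2 is (2,2) = 202 − 153 = 49.
The remaining cell in column 1 is (3,1) = 202 − 159 = 43.
Column 4 needs 202; the known cells sum to 145, so (3,4) = 57.
Main diagonal must total 202; the given cells sum to 144, so (3,3) = 58.
The remaining cell in anti-diagonal is (3,2) = 202 − 158 = 44.
Column 2 needs 202; the known cells sum to 146, so (4,2) = 56.
From column 3, 202 − (47 + 51 + 58) gives (4,3) = 46.

46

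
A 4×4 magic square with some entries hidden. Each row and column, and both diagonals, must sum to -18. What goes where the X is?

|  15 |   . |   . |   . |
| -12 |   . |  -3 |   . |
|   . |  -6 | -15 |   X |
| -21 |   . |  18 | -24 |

The remaining cell in row 4 is (4,2) = -18 − (-27) = 9.
From column 1, -18 − (15 + (-12) + (-21)) gives (3,1) = 0.
Column 3: -3 + (-15) + 18 + ? = -18, so (1,3) = -18.
Using main diagonal: 15 + (-15) + (-24) + ? → (2,2) = -18 − (-24) = 6.
Anti-diagonal: -3 + (-6) + (-21) + ? = -18, so (1,4) = 12.
The remaining cell in row 1 is (1,2) = -18 − 9 = -27.
Using row 2: -12 + 6 + (-3) + ? → (2,4) = -18 − (-9) = -9.
Row 3 must total -18; the given cells sum to -21, so (3,4) = 3.

3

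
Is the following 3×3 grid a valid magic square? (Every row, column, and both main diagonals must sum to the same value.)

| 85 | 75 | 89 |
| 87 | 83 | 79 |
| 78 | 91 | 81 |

No — anti-diagonal sums to 250 but column 2 sums to 249.

Row 1: 85 + 75 + 89 = 249.
Row 2: 87 + 83 + 79 = 249.
Row 3: 78 + 91 + 81 = 250.
Column 1: 85 + 87 + 78 = 250.
Column 2: 75 + 83 + 91 = 249.
Column 3: 89 + 79 + 81 = 249.
Main diagonal: 85 + 83 + 81 = 249.
Anti-diagonal: 89 + 83 + 78 = 250.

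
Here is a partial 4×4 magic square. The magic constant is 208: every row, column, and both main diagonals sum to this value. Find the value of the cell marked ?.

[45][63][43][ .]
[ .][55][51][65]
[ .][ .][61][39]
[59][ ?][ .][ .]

Row 1 must total 208; the given cells sum to 151, so (1,4) = 57.
Row 2 needs 208; the known cells sum to 171, so (2,1) = 37.
Column 1 needs 208; the known cells sum to 141, so (3,1) = 67.
Column 3: 43 + 51 + 61 + ? = 208, so (4,3) = 53.
Using column 4: 57 + 65 + 39 + ? → (4,4) = 208 − 161 = 47.
Anti-diagonal needs 208; the known cells sum to 167, so (3,2) = 41.
Using row 4: 59 + 53 + 47 + ? → (4,2) = 208 − 159 = 49.

49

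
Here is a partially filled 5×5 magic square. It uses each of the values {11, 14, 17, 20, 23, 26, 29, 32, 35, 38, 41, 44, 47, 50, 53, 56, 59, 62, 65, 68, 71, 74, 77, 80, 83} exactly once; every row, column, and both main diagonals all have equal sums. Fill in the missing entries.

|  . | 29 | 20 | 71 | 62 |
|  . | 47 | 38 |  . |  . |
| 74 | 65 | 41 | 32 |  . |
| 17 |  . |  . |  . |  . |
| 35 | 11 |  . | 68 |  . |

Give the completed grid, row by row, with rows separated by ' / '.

The 25 entries sum to 1175, so each line sums to 1175/5 = 235.
From row 1, 235 − (29 + 20 + 71 + 62) gives (1,1) = 53.
Using row 3: 74 + 65 + 41 + 32 + ? → (3,5) = 235 − 212 = 23.
Column 1 must total 235; the given cells sum to 179, so (2,1) = 56.
Using column 2: 29 + 47 + 65 + 11 + ? → (4,2) = 235 − 152 = 83.
Anti-diagonal must total 235; the given cells sum to 221, so (2,4) = 14.
The remaining cell in row 2 is (2,5) = 235 − 155 = 80.
Column 4 needs 235; the known cells sum to 185, so (4,4) = 50.
The remaining cell in main diagonal is (5,5) = 235 − 191 = 44.
Using row 5: 35 + 11 + 68 + 44 + ? → (5,3) = 235 − 158 = 77.
From column 3, 235 − (20 + 38 + 41 + 77) gives (4,3) = 59.
Column 5 must total 235; the given cells sum to 209, so (4,5) = 26.

53 29 20 71 62 / 56 47 38 14 80 / 74 65 41 32 23 / 17 83 59 50 26 / 35 11 77 68 44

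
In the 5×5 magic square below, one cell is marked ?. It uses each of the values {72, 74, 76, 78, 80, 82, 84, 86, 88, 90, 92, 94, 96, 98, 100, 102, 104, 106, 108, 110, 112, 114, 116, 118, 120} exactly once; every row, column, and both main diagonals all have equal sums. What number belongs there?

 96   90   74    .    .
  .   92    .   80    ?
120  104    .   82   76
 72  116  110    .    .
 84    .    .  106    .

The 25 entries sum to 2400, so each line sums to 2400/5 = 480.
Row 3 must total 480; the given cells sum to 382, so (3,3) = 98.
The remaining cell in column 1 is (2,1) = 480 − 372 = 108.
Column 2 must total 480; the given cells sum to 402, so (5,2) = 78.
Anti-diagonal: 80 + 98 + 116 + 84 + ? = 480, so (1,5) = 102.
Using row 1: 96 + 90 + 74 + 102 + ? → (1,4) = 480 − 362 = 118.
Column 4: 118 + 80 + 82 + 106 + ? = 480, so (4,4) = 94.
From main diagonal, 480 − (96 + 92 + 98 + 94) gives (5,5) = 100.
Row 4: 72 + 116 + 110 + 94 + ? = 480, so (4,5) = 88.
The remaining cell in row 5 is (5,3) = 480 − 368 = 112.
Column 3 needs 480; the known cells sum to 394, so (2,3) = 86.
From column 5, 480 − (102 + 76 + 88 + 100) gives (2,5) = 114.

114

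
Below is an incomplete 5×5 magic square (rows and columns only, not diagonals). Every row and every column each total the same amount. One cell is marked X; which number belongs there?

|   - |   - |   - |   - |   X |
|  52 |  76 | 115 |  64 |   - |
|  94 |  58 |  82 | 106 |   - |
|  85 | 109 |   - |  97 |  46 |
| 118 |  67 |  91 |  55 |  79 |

Row 5 is complete and sums to 410; that is the magic constant.
The remaining cell in row 2 is (2,5) = 410 − 307 = 103.
Using row 3: 94 + 58 + 82 + 106 + ? → (3,5) = 410 − 340 = 70.
Row 4: 85 + 109 + 97 + 46 + ? = 410, so (4,3) = 73.
Column 1 needs 410; the known cells sum to 349, so (1,1) = 61.
From column 2, 410 − (76 + 58 + 109 + 67) gives (1,2) = 100.
The remaining cell in column 3 is (1,3) = 410 − 361 = 49.
Using column 4: 64 + 106 + 97 + 55 + ? → (1,4) = 410 − 322 = 88.
Column 5 needs 410; the known cells sum to 298, so (1,5) = 112.

112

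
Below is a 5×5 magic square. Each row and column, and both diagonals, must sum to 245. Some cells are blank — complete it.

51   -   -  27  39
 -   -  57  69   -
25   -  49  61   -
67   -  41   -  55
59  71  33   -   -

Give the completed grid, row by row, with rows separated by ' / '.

Column 1 must total 245; the given cells sum to 202, so (2,1) = 43.
Using column 3: 57 + 49 + 41 + 33 + ? → (1,3) = 245 − 180 = 65.
The remaining cell in anti-diagonal is (4,2) = 245 − 216 = 29.
Row 1: 51 + 65 + 27 + 39 + ? = 245, so (1,2) = 63.
Row 4 must total 245; the given cells sum to 192, so (4,4) = 53.
The remaining cell in column 4 is (5,4) = 245 − 210 = 35.
The remaining cell in row 5 is (5,5) = 245 − 198 = 47.
Using main diagonal: 51 + 49 + 53 + 47 + ? → (2,2) = 245 − 200 = 45.
Row 2 must total 245; the given cells sum to 214, so (2,5) = 31.
Column 2: 63 + 45 + 29 + 71 + ? = 245, so (3,2) = 37.
Column 5 must total 245; the given cells sum to 172, so (3,5) = 73.

51 63 65 27 39 / 43 45 57 69 31 / 25 37 49 61 73 / 67 29 41 53 55 / 59 71 33 35 47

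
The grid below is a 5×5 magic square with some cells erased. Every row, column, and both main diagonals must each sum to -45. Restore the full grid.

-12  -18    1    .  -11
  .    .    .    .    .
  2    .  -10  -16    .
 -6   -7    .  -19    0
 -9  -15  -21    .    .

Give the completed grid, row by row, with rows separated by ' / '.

Row 1 needs -45; the known cells sum to -40, so (1,4) = -5.
Row 4 needs -45; the known cells sum to -32, so (4,3) = -13.
From column 1, -45 − (-12 + 2 + (-6) + (-9)) gives (2,1) = -20.
Column 3: 1 + (-10) + (-13) + (-21) + ? = -45, so (2,3) = -2.
Using anti-diagonal: -11 + (-10) + (-7) + (-9) + ? → (2,4) = -45 − (-37) = -8.
The remaining cell in column 4 is (5,4) = -45 − (-48) = 3.
The remaining cell in row 5 is (5,5) = -45 − (-42) = -3.
Main diagonal needs -45; the known cells sum to -44, so (2,2) = -1.
From row 2, -45 − (-20 + (-1) + (-2) + (-8)) gives (2,5) = -14.
From column 2, -45 − (-18 + (-1) + (-7) + (-15)) gives (3,2) = -4.
Column 5: -11 + (-14) + 0 + (-3) + ? = -45, so (3,5) = -17.

-12 -18 1 -5 -11 / -20 -1 -2 -8 -14 / 2 -4 -10 -16 -17 / -6 -7 -13 -19 0 / -9 -15 -21 3 -3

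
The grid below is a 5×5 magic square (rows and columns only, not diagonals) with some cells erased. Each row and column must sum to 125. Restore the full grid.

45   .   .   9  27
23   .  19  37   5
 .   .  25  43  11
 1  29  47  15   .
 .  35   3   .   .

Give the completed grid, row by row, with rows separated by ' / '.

From row 2, 125 − (23 + 19 + 37 + 5) gives (2,2) = 41.
From row 4, 125 − (1 + 29 + 47 + 15) gives (4,5) = 33.
Column 3 must total 125; the given cells sum to 94, so (1,3) = 31.
Column 4 needs 125; the known cells sum to 104, so (5,4) = 21.
Using column 5: 27 + 5 + 11 + 33 + ? → (5,5) = 125 − 76 = 49.
From row 1, 125 − (45 + 31 + 9 + 27) gives (1,2) = 13.
Using row 5: 35 + 3 + 21 + 49 + ? → (5,1) = 125 − 108 = 17.
The remaining cell in column 1 is (3,1) = 125 − 86 = 39.
Column 2: 13 + 41 + 29 + 35 + ? = 125, so (3,2) = 7.

45 13 31 9 27 / 23 41 19 37 5 / 39 7 25 43 11 / 1 29 47 15 33 / 17 35 3 21 49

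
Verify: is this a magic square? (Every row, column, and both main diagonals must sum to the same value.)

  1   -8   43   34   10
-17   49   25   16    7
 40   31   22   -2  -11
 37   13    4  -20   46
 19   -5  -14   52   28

Row 1: 1 + (-8) + 43 + 34 + 10 = 80.
Row 2: -17 + 49 + 25 + 16 + 7 = 80.
Row 3: 40 + 31 + 22 + (-2) + (-11) = 80.
Row 4: 37 + 13 + 4 + (-20) + 46 = 80.
Row 5: 19 + (-5) + (-14) + 52 + 28 = 80.
Column 1: 1 + (-17) + 40 + 37 + 19 = 80.
Column 2: -8 + 49 + 31 + 13 + (-5) = 80.
Column 3: 43 + 25 + 22 + 4 + (-14) = 80.
Column 4: 34 + 16 + (-2) + (-20) + 52 = 80.
Column 5: 10 + 7 + (-11) + 46 + 28 = 80.
Main diagonal: 1 + 49 + 22 + (-20) + 28 = 80.
Anti-diagonal: 10 + 16 + 22 + 13 + 19 = 80.
All lines sum to 80.

Yes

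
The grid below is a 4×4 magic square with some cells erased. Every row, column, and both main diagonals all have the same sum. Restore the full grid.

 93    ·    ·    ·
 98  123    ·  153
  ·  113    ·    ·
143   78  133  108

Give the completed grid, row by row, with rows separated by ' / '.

Row 4 is already complete: 143 + 78 + 133 + 108 = 462, so that is the magic constant.
The remaining cell in row 2 is (2,3) = 462 − 374 = 88.
Using column 1: 93 + 98 + 143 + ? → (3,1) = 462 − 334 = 128.
From column 2, 462 − (123 + 113 + 78) gives (1,2) = 148.
From main diagonal, 462 − (93 + 123 + 108) gives (3,3) = 138.
Anti-diagonal must total 462; the given cells sum to 344, so (1,4) = 118.
From row 1, 462 − (93 + 148 + 118) gives (1,3) = 103.
From row 3, 462 − (128 + 113 + 138) gives (3,4) = 83.

93 148 103 118 / 98 123 88 153 / 128 113 138 83 / 143 78 133 108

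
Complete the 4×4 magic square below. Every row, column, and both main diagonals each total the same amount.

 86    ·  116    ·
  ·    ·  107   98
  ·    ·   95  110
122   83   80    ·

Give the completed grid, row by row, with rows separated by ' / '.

Column 3 is already complete: 116 + 107 + 95 + 80 = 398, so that is the magic constant.
From row 4, 398 − (122 + 83 + 80) gives (4,4) = 113.
The remaining cell in column 4 is (1,4) = 398 − 321 = 77.
Using main diagonal: 86 + 95 + 113 + ? → (2,2) = 398 − 294 = 104.
The remaining cell in anti-diagonal is (3,2) = 398 − 306 = 92.
Row 1 needs 398; the known cells sum to 279, so (1,2) = 119.
The remaining cell in row 2 is (2,1) = 398 − 309 = 89.
Using row 3: 92 + 95 + 110 + ? → (3,1) = 398 − 297 = 101.

86 119 116 77 / 89 104 107 98 / 101 92 95 110 / 122 83 80 113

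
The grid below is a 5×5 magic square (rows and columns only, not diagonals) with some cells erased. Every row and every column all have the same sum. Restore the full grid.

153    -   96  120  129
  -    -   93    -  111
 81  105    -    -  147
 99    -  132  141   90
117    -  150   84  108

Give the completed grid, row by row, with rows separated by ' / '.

153 87 96 120 129 / 135 144 93 102 111 / 81 105 114 138 147 / 99 123 132 141 90 / 117 126 150 84 108

Column 5 is already complete: 129 + 111 + 147 + 90 + 108 = 585, so that is the magic constant.
Row 1 must total 585; the given cells sum to 498, so (1,2) = 87.
The remaining cell in row 4 is (4,2) = 585 − 462 = 123.
Row 5: 117 + 150 + 84 + 108 + ? = 585, so (5,2) = 126.
From column 1, 585 − (153 + 81 + 99 + 117) gives (2,1) = 135.
Column 2 must total 585; the given cells sum to 441, so (2,2) = 144.
Column 3: 96 + 93 + 132 + 150 + ? = 585, so (3,3) = 114.
Row 2 must total 585; the given cells sum to 483, so (2,4) = 102.
Row 3 needs 585; the known cells sum to 447, so (3,4) = 138.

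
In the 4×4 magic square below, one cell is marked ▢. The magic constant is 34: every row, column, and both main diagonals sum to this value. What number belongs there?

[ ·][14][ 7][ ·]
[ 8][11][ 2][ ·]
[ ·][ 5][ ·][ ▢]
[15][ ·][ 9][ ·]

Using row 2: 8 + 11 + 2 + ? → (2,4) = 34 − 21 = 13.
From column 2, 34 − (14 + 11 + 5) gives (4,2) = 4.
Using column 3: 7 + 2 + 9 + ? → (3,3) = 34 − 18 = 16.
From anti-diagonal, 34 − (2 + 5 + 15) gives (1,4) = 12.
From row 1, 34 − (14 + 7 + 12) gives (1,1) = 1.
The remaining cell in row 4 is (4,4) = 34 − 28 = 6.
Column 1: 1 + 8 + 15 + ? = 34, so (3,1) = 10.
Column 4 must total 34; the given cells sum to 31, so (3,4) = 3.

3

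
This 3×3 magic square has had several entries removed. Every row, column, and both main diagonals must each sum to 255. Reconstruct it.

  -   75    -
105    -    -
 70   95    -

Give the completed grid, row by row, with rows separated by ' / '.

80 75 100 / 105 85 65 / 70 95 90

Row 3: 70 + 95 + ? = 255, so (3,3) = 90.
Using column 1: 105 + 70 + ? → (1,1) = 255 − 175 = 80.
From column 2, 255 − (75 + 95) gives (2,2) = 85.
The remaining cell in anti-diagonal is (1,3) = 255 − 155 = 100.
Row 2 must total 255; the given cells sum to 190, so (2,3) = 65.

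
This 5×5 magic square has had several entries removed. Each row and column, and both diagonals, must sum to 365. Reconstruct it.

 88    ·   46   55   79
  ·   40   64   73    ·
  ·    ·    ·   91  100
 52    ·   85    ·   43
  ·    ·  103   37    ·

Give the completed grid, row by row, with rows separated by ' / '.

88 97 46 55 79 / 106 40 64 73 82 / 49 58 67 91 100 / 52 76 85 109 43 / 70 94 103 37 61

Using row 1: 88 + 46 + 55 + 79 + ? → (1,2) = 365 − 268 = 97.
Column 3 must total 365; the given cells sum to 298, so (3,3) = 67.
Column 4 must total 365; the given cells sum to 256, so (4,4) = 109.
The remaining cell in main diagonal is (5,5) = 365 − 304 = 61.
The remaining cell in row 4 is (4,2) = 365 − 289 = 76.
Using column 5: 79 + 100 + 43 + 61 + ? → (2,5) = 365 − 283 = 82.
The remaining cell in anti-diagonal is (5,1) = 365 − 295 = 70.
Row 2: 40 + 64 + 73 + 82 + ? = 365, so (2,1) = 106.
Row 5: 70 + 103 + 37 + 61 + ? = 365, so (5,2) = 94.
Column 1 must total 365; the given cells sum to 316, so (3,1) = 49.
Column 2 needs 365; the known cells sum to 307, so (3,2) = 58.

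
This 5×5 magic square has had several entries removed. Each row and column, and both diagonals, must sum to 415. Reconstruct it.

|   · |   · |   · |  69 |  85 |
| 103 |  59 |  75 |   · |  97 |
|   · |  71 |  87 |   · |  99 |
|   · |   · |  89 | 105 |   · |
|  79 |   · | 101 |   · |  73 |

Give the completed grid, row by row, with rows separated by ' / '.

Row 2 must total 415; the given cells sum to 334, so (2,4) = 81.
Using column 3: 75 + 87 + 89 + 101 + ? → (1,3) = 415 − 352 = 63.
The remaining cell in column 5 is (4,5) = 415 − 354 = 61.
Main diagonal must total 415; the given cells sum to 324, so (1,1) = 91.
Anti-diagonal: 85 + 81 + 87 + 79 + ? = 415, so (4,2) = 83.
Using row 1: 91 + 63 + 69 + 85 + ? → (1,2) = 415 − 308 = 107.
From row 4, 415 − (83 + 89 + 105 + 61) gives (4,1) = 77.
From column 1, 415 − (91 + 103 + 77 + 79) gives (3,1) = 65.
Column 2 must total 415; the given cells sum to 320, so (5,2) = 95.
Row 3 must total 415; the given cells sum to 322, so (3,4) = 93.
Row 5: 79 + 95 + 101 + 73 + ? = 415, so (5,4) = 67.

91 107 63 69 85 / 103 59 75 81 97 / 65 71 87 93 99 / 77 83 89 105 61 / 79 95 101 67 73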